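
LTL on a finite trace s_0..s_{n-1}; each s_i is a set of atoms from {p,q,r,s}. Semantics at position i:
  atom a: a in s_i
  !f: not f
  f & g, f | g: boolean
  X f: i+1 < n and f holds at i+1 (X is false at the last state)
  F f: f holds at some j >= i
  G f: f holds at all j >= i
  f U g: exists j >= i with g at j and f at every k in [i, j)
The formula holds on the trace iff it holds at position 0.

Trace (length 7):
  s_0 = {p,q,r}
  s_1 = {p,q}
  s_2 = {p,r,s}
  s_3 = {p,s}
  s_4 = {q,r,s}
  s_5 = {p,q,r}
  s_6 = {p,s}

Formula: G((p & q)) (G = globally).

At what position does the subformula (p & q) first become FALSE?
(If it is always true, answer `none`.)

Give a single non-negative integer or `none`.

s_0={p,q,r}: (p & q)=True p=True q=True
s_1={p,q}: (p & q)=True p=True q=True
s_2={p,r,s}: (p & q)=False p=True q=False
s_3={p,s}: (p & q)=False p=True q=False
s_4={q,r,s}: (p & q)=False p=False q=True
s_5={p,q,r}: (p & q)=True p=True q=True
s_6={p,s}: (p & q)=False p=True q=False
G((p & q)) holds globally = False
First violation at position 2.

Answer: 2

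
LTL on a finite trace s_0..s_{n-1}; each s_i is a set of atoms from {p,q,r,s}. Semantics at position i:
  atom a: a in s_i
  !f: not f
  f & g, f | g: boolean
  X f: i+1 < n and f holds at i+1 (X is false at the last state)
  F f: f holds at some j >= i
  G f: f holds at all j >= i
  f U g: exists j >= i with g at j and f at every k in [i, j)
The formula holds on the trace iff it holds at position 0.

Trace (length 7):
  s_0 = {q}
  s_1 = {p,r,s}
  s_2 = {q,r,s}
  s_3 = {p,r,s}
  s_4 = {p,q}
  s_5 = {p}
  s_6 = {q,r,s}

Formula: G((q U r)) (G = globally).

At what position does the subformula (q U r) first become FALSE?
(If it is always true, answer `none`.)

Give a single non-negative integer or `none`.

Answer: 4

Derivation:
s_0={q}: (q U r)=True q=True r=False
s_1={p,r,s}: (q U r)=True q=False r=True
s_2={q,r,s}: (q U r)=True q=True r=True
s_3={p,r,s}: (q U r)=True q=False r=True
s_4={p,q}: (q U r)=False q=True r=False
s_5={p}: (q U r)=False q=False r=False
s_6={q,r,s}: (q U r)=True q=True r=True
G((q U r)) holds globally = False
First violation at position 4.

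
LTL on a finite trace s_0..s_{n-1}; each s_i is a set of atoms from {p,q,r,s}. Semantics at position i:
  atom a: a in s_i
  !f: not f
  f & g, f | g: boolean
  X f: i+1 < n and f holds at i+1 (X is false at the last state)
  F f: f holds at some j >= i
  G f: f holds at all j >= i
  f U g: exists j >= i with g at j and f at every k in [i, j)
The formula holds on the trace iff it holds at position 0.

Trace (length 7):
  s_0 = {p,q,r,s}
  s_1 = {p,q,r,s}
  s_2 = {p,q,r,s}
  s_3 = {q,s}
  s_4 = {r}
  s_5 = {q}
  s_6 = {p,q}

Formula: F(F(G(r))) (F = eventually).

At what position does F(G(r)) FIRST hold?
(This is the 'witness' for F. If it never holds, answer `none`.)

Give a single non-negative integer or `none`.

Answer: none

Derivation:
s_0={p,q,r,s}: F(G(r))=False G(r)=False r=True
s_1={p,q,r,s}: F(G(r))=False G(r)=False r=True
s_2={p,q,r,s}: F(G(r))=False G(r)=False r=True
s_3={q,s}: F(G(r))=False G(r)=False r=False
s_4={r}: F(G(r))=False G(r)=False r=True
s_5={q}: F(G(r))=False G(r)=False r=False
s_6={p,q}: F(G(r))=False G(r)=False r=False
F(F(G(r))) does not hold (no witness exists).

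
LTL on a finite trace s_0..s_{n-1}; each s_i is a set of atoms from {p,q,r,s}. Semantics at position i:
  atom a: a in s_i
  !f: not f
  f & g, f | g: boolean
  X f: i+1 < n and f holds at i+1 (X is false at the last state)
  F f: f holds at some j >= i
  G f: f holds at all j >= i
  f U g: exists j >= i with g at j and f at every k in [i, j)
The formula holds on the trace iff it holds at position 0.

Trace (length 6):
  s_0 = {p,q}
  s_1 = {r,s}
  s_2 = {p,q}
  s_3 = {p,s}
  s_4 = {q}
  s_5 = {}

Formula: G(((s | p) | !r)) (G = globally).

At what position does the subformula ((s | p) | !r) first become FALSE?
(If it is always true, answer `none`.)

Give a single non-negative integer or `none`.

s_0={p,q}: ((s | p) | !r)=True (s | p)=True s=False p=True !r=True r=False
s_1={r,s}: ((s | p) | !r)=True (s | p)=True s=True p=False !r=False r=True
s_2={p,q}: ((s | p) | !r)=True (s | p)=True s=False p=True !r=True r=False
s_3={p,s}: ((s | p) | !r)=True (s | p)=True s=True p=True !r=True r=False
s_4={q}: ((s | p) | !r)=True (s | p)=False s=False p=False !r=True r=False
s_5={}: ((s | p) | !r)=True (s | p)=False s=False p=False !r=True r=False
G(((s | p) | !r)) holds globally = True
No violation — formula holds at every position.

Answer: none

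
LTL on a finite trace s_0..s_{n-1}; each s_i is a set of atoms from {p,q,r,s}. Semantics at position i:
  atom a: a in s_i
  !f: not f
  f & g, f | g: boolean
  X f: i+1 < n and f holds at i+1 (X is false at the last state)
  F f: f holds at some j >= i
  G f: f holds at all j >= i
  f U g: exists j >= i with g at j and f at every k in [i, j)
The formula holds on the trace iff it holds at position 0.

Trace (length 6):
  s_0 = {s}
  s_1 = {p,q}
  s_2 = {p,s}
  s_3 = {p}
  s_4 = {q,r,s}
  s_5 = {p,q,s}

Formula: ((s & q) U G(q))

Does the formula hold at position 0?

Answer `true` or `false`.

s_0={s}: ((s & q) U G(q))=False (s & q)=False s=True q=False G(q)=False
s_1={p,q}: ((s & q) U G(q))=False (s & q)=False s=False q=True G(q)=False
s_2={p,s}: ((s & q) U G(q))=False (s & q)=False s=True q=False G(q)=False
s_3={p}: ((s & q) U G(q))=False (s & q)=False s=False q=False G(q)=False
s_4={q,r,s}: ((s & q) U G(q))=True (s & q)=True s=True q=True G(q)=True
s_5={p,q,s}: ((s & q) U G(q))=True (s & q)=True s=True q=True G(q)=True

Answer: false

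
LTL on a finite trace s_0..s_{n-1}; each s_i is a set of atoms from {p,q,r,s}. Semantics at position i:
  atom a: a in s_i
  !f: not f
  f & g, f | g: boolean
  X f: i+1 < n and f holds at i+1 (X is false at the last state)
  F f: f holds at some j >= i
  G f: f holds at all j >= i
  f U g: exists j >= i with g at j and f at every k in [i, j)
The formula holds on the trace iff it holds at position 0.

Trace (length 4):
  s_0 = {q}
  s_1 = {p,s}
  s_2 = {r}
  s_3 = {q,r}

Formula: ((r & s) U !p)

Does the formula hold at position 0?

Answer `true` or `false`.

s_0={q}: ((r & s) U !p)=True (r & s)=False r=False s=False !p=True p=False
s_1={p,s}: ((r & s) U !p)=False (r & s)=False r=False s=True !p=False p=True
s_2={r}: ((r & s) U !p)=True (r & s)=False r=True s=False !p=True p=False
s_3={q,r}: ((r & s) U !p)=True (r & s)=False r=True s=False !p=True p=False

Answer: true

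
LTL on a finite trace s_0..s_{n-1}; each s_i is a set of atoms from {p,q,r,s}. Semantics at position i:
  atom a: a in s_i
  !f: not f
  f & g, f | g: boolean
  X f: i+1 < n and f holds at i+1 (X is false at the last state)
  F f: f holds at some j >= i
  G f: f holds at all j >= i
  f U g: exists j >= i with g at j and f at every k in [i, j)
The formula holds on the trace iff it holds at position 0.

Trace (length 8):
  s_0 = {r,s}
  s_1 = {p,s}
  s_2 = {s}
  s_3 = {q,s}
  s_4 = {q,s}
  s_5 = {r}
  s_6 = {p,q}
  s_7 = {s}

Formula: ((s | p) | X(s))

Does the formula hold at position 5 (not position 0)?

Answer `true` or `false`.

Answer: false

Derivation:
s_0={r,s}: ((s | p) | X(s))=True (s | p)=True s=True p=False X(s)=True
s_1={p,s}: ((s | p) | X(s))=True (s | p)=True s=True p=True X(s)=True
s_2={s}: ((s | p) | X(s))=True (s | p)=True s=True p=False X(s)=True
s_3={q,s}: ((s | p) | X(s))=True (s | p)=True s=True p=False X(s)=True
s_4={q,s}: ((s | p) | X(s))=True (s | p)=True s=True p=False X(s)=False
s_5={r}: ((s | p) | X(s))=False (s | p)=False s=False p=False X(s)=False
s_6={p,q}: ((s | p) | X(s))=True (s | p)=True s=False p=True X(s)=True
s_7={s}: ((s | p) | X(s))=True (s | p)=True s=True p=False X(s)=False
Evaluating at position 5: result = False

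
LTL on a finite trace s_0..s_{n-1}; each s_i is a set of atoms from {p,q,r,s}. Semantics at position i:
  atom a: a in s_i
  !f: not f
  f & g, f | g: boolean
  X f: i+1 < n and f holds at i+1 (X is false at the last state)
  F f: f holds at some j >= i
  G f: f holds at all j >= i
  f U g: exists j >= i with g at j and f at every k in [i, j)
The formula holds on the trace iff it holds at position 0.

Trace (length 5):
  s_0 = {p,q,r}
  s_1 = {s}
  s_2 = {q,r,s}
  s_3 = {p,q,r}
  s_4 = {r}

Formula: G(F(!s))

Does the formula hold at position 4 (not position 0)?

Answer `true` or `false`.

Answer: true

Derivation:
s_0={p,q,r}: G(F(!s))=True F(!s)=True !s=True s=False
s_1={s}: G(F(!s))=True F(!s)=True !s=False s=True
s_2={q,r,s}: G(F(!s))=True F(!s)=True !s=False s=True
s_3={p,q,r}: G(F(!s))=True F(!s)=True !s=True s=False
s_4={r}: G(F(!s))=True F(!s)=True !s=True s=False
Evaluating at position 4: result = True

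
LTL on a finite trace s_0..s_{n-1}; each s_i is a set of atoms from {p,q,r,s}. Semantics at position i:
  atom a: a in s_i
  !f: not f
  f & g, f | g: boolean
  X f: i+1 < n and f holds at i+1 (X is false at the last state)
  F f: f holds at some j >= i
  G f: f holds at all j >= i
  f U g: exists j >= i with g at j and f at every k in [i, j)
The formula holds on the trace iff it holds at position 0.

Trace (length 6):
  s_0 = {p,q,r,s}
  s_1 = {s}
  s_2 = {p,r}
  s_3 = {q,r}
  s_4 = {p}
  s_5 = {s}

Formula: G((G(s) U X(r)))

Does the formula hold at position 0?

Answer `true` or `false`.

s_0={p,q,r,s}: G((G(s) U X(r)))=False (G(s) U X(r))=False G(s)=False s=True X(r)=False r=True
s_1={s}: G((G(s) U X(r)))=False (G(s) U X(r))=True G(s)=False s=True X(r)=True r=False
s_2={p,r}: G((G(s) U X(r)))=False (G(s) U X(r))=True G(s)=False s=False X(r)=True r=True
s_3={q,r}: G((G(s) U X(r)))=False (G(s) U X(r))=False G(s)=False s=False X(r)=False r=True
s_4={p}: G((G(s) U X(r)))=False (G(s) U X(r))=False G(s)=False s=False X(r)=False r=False
s_5={s}: G((G(s) U X(r)))=False (G(s) U X(r))=False G(s)=True s=True X(r)=False r=False

Answer: false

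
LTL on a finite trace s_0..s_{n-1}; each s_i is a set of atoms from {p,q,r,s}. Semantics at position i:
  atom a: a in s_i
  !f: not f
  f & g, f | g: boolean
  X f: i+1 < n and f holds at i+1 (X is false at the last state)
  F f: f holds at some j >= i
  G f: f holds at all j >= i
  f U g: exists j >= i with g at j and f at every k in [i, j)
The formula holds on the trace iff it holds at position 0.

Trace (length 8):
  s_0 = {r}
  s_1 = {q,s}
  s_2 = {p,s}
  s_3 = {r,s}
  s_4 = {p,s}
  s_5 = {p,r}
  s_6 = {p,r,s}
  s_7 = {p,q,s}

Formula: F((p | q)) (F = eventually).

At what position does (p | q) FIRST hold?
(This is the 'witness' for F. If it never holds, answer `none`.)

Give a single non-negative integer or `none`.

s_0={r}: (p | q)=False p=False q=False
s_1={q,s}: (p | q)=True p=False q=True
s_2={p,s}: (p | q)=True p=True q=False
s_3={r,s}: (p | q)=False p=False q=False
s_4={p,s}: (p | q)=True p=True q=False
s_5={p,r}: (p | q)=True p=True q=False
s_6={p,r,s}: (p | q)=True p=True q=False
s_7={p,q,s}: (p | q)=True p=True q=True
F((p | q)) holds; first witness at position 1.

Answer: 1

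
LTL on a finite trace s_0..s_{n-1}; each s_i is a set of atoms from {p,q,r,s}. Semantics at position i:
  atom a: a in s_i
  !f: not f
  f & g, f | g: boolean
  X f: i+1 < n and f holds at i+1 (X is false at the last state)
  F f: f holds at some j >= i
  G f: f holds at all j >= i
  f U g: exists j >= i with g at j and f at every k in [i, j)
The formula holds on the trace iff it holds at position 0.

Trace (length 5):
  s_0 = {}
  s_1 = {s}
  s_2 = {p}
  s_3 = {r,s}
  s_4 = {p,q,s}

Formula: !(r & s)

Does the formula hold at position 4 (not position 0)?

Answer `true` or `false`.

Answer: true

Derivation:
s_0={}: !(r & s)=True (r & s)=False r=False s=False
s_1={s}: !(r & s)=True (r & s)=False r=False s=True
s_2={p}: !(r & s)=True (r & s)=False r=False s=False
s_3={r,s}: !(r & s)=False (r & s)=True r=True s=True
s_4={p,q,s}: !(r & s)=True (r & s)=False r=False s=True
Evaluating at position 4: result = True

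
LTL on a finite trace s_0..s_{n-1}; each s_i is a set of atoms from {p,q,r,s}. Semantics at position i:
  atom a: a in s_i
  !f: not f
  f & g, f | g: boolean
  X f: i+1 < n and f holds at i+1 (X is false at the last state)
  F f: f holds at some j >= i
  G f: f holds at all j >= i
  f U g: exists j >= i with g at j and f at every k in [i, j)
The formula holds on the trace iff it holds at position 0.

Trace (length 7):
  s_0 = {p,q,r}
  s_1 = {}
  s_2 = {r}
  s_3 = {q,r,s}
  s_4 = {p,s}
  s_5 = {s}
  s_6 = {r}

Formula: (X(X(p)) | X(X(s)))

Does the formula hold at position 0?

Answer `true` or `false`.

Answer: false

Derivation:
s_0={p,q,r}: (X(X(p)) | X(X(s)))=False X(X(p))=False X(p)=False p=True X(X(s))=False X(s)=False s=False
s_1={}: (X(X(p)) | X(X(s)))=True X(X(p))=False X(p)=False p=False X(X(s))=True X(s)=False s=False
s_2={r}: (X(X(p)) | X(X(s)))=True X(X(p))=True X(p)=False p=False X(X(s))=True X(s)=True s=False
s_3={q,r,s}: (X(X(p)) | X(X(s)))=True X(X(p))=False X(p)=True p=False X(X(s))=True X(s)=True s=True
s_4={p,s}: (X(X(p)) | X(X(s)))=False X(X(p))=False X(p)=False p=True X(X(s))=False X(s)=True s=True
s_5={s}: (X(X(p)) | X(X(s)))=False X(X(p))=False X(p)=False p=False X(X(s))=False X(s)=False s=True
s_6={r}: (X(X(p)) | X(X(s)))=False X(X(p))=False X(p)=False p=False X(X(s))=False X(s)=False s=False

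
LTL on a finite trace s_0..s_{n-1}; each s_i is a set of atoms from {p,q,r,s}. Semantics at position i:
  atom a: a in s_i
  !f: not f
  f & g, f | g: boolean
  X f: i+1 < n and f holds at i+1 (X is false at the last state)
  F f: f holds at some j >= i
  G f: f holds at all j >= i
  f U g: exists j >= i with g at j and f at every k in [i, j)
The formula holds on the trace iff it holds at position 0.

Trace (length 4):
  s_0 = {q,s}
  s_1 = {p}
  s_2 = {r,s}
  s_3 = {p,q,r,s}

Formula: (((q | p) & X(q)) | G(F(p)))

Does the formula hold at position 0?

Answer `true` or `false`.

Answer: true

Derivation:
s_0={q,s}: (((q | p) & X(q)) | G(F(p)))=True ((q | p) & X(q))=False (q | p)=True q=True p=False X(q)=False G(F(p))=True F(p)=True
s_1={p}: (((q | p) & X(q)) | G(F(p)))=True ((q | p) & X(q))=False (q | p)=True q=False p=True X(q)=False G(F(p))=True F(p)=True
s_2={r,s}: (((q | p) & X(q)) | G(F(p)))=True ((q | p) & X(q))=False (q | p)=False q=False p=False X(q)=True G(F(p))=True F(p)=True
s_3={p,q,r,s}: (((q | p) & X(q)) | G(F(p)))=True ((q | p) & X(q))=False (q | p)=True q=True p=True X(q)=False G(F(p))=True F(p)=True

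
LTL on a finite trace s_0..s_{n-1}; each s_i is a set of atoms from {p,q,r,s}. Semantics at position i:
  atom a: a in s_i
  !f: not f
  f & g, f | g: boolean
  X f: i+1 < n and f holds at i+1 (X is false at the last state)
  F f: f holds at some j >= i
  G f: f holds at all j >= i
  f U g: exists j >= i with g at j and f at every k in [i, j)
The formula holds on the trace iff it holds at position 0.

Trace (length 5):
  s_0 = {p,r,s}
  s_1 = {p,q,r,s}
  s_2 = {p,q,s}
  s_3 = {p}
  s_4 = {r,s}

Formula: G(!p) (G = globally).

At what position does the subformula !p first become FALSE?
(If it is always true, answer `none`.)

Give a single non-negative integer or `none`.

Answer: 0

Derivation:
s_0={p,r,s}: !p=False p=True
s_1={p,q,r,s}: !p=False p=True
s_2={p,q,s}: !p=False p=True
s_3={p}: !p=False p=True
s_4={r,s}: !p=True p=False
G(!p) holds globally = False
First violation at position 0.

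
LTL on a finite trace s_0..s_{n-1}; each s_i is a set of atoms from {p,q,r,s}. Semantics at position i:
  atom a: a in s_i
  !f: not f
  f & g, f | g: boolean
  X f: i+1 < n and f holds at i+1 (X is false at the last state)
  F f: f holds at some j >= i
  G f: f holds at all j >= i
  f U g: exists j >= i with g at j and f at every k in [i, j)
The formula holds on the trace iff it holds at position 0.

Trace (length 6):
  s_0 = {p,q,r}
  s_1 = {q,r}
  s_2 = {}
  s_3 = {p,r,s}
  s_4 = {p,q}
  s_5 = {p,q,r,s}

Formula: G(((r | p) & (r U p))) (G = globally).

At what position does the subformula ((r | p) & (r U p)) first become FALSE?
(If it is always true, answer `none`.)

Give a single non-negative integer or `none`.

s_0={p,q,r}: ((r | p) & (r U p))=True (r | p)=True r=True p=True (r U p)=True
s_1={q,r}: ((r | p) & (r U p))=False (r | p)=True r=True p=False (r U p)=False
s_2={}: ((r | p) & (r U p))=False (r | p)=False r=False p=False (r U p)=False
s_3={p,r,s}: ((r | p) & (r U p))=True (r | p)=True r=True p=True (r U p)=True
s_4={p,q}: ((r | p) & (r U p))=True (r | p)=True r=False p=True (r U p)=True
s_5={p,q,r,s}: ((r | p) & (r U p))=True (r | p)=True r=True p=True (r U p)=True
G(((r | p) & (r U p))) holds globally = False
First violation at position 1.

Answer: 1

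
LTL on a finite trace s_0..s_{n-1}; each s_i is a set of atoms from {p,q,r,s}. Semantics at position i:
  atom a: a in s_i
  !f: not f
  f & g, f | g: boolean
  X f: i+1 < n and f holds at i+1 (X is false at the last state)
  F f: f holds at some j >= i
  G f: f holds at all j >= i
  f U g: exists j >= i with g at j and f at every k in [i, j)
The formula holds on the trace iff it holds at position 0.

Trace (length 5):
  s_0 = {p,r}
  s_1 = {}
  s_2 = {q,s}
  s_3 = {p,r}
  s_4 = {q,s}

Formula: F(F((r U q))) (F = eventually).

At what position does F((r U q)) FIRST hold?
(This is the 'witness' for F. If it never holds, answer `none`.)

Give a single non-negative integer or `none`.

s_0={p,r}: F((r U q))=True (r U q)=False r=True q=False
s_1={}: F((r U q))=True (r U q)=False r=False q=False
s_2={q,s}: F((r U q))=True (r U q)=True r=False q=True
s_3={p,r}: F((r U q))=True (r U q)=True r=True q=False
s_4={q,s}: F((r U q))=True (r U q)=True r=False q=True
F(F((r U q))) holds; first witness at position 0.

Answer: 0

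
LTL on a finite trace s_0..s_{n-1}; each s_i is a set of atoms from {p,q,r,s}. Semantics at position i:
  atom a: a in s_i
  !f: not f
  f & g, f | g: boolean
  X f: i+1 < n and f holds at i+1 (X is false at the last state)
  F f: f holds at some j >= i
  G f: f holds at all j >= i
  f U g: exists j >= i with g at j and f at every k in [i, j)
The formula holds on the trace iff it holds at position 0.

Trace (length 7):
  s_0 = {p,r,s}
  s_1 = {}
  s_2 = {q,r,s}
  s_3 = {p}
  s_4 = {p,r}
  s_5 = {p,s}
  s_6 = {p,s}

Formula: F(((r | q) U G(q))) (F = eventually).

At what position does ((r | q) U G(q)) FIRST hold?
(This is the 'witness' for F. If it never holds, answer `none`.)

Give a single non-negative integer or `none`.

Answer: none

Derivation:
s_0={p,r,s}: ((r | q) U G(q))=False (r | q)=True r=True q=False G(q)=False
s_1={}: ((r | q) U G(q))=False (r | q)=False r=False q=False G(q)=False
s_2={q,r,s}: ((r | q) U G(q))=False (r | q)=True r=True q=True G(q)=False
s_3={p}: ((r | q) U G(q))=False (r | q)=False r=False q=False G(q)=False
s_4={p,r}: ((r | q) U G(q))=False (r | q)=True r=True q=False G(q)=False
s_5={p,s}: ((r | q) U G(q))=False (r | q)=False r=False q=False G(q)=False
s_6={p,s}: ((r | q) U G(q))=False (r | q)=False r=False q=False G(q)=False
F(((r | q) U G(q))) does not hold (no witness exists).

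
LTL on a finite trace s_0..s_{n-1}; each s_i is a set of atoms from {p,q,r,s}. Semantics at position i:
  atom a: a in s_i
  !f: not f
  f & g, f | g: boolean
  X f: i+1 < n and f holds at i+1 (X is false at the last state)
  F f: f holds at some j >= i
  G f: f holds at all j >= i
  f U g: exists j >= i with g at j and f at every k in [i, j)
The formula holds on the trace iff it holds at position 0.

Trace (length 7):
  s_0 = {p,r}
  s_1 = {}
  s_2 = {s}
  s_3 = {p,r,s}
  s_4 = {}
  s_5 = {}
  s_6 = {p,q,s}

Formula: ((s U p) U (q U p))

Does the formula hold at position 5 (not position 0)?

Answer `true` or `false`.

s_0={p,r}: ((s U p) U (q U p))=True (s U p)=True s=False p=True (q U p)=True q=False
s_1={}: ((s U p) U (q U p))=False (s U p)=False s=False p=False (q U p)=False q=False
s_2={s}: ((s U p) U (q U p))=True (s U p)=True s=True p=False (q U p)=False q=False
s_3={p,r,s}: ((s U p) U (q U p))=True (s U p)=True s=True p=True (q U p)=True q=False
s_4={}: ((s U p) U (q U p))=False (s U p)=False s=False p=False (q U p)=False q=False
s_5={}: ((s U p) U (q U p))=False (s U p)=False s=False p=False (q U p)=False q=False
s_6={p,q,s}: ((s U p) U (q U p))=True (s U p)=True s=True p=True (q U p)=True q=True
Evaluating at position 5: result = False

Answer: false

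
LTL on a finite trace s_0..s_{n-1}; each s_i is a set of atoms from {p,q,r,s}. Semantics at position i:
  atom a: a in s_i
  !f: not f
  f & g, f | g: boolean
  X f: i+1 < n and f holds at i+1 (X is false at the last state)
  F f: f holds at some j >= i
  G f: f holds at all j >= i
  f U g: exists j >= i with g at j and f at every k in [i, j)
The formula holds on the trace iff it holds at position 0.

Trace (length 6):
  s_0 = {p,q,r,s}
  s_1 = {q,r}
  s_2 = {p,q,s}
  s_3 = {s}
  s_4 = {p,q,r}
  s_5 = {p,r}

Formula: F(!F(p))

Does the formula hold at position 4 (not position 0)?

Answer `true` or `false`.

Answer: false

Derivation:
s_0={p,q,r,s}: F(!F(p))=False !F(p)=False F(p)=True p=True
s_1={q,r}: F(!F(p))=False !F(p)=False F(p)=True p=False
s_2={p,q,s}: F(!F(p))=False !F(p)=False F(p)=True p=True
s_3={s}: F(!F(p))=False !F(p)=False F(p)=True p=False
s_4={p,q,r}: F(!F(p))=False !F(p)=False F(p)=True p=True
s_5={p,r}: F(!F(p))=False !F(p)=False F(p)=True p=True
Evaluating at position 4: result = False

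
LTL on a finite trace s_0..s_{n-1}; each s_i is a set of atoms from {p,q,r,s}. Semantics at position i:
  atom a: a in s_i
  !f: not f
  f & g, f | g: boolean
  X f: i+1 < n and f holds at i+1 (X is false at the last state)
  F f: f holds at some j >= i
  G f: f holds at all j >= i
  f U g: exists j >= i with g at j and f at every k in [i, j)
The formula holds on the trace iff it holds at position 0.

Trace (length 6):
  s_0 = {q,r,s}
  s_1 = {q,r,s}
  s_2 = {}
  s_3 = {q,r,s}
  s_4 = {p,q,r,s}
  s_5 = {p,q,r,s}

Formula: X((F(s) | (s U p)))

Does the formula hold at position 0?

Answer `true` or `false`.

s_0={q,r,s}: X((F(s) | (s U p)))=True (F(s) | (s U p))=True F(s)=True s=True (s U p)=False p=False
s_1={q,r,s}: X((F(s) | (s U p)))=True (F(s) | (s U p))=True F(s)=True s=True (s U p)=False p=False
s_2={}: X((F(s) | (s U p)))=True (F(s) | (s U p))=True F(s)=True s=False (s U p)=False p=False
s_3={q,r,s}: X((F(s) | (s U p)))=True (F(s) | (s U p))=True F(s)=True s=True (s U p)=True p=False
s_4={p,q,r,s}: X((F(s) | (s U p)))=True (F(s) | (s U p))=True F(s)=True s=True (s U p)=True p=True
s_5={p,q,r,s}: X((F(s) | (s U p)))=False (F(s) | (s U p))=True F(s)=True s=True (s U p)=True p=True

Answer: true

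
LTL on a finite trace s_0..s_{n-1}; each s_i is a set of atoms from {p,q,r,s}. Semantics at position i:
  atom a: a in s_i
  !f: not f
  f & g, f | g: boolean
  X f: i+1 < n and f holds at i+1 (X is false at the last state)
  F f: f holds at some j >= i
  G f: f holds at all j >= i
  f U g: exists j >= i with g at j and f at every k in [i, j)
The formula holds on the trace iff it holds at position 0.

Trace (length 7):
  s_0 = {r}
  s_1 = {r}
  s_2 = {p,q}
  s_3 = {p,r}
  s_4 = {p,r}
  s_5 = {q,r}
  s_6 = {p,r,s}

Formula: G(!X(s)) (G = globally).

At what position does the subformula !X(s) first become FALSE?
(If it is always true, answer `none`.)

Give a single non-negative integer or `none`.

s_0={r}: !X(s)=True X(s)=False s=False
s_1={r}: !X(s)=True X(s)=False s=False
s_2={p,q}: !X(s)=True X(s)=False s=False
s_3={p,r}: !X(s)=True X(s)=False s=False
s_4={p,r}: !X(s)=True X(s)=False s=False
s_5={q,r}: !X(s)=False X(s)=True s=False
s_6={p,r,s}: !X(s)=True X(s)=False s=True
G(!X(s)) holds globally = False
First violation at position 5.

Answer: 5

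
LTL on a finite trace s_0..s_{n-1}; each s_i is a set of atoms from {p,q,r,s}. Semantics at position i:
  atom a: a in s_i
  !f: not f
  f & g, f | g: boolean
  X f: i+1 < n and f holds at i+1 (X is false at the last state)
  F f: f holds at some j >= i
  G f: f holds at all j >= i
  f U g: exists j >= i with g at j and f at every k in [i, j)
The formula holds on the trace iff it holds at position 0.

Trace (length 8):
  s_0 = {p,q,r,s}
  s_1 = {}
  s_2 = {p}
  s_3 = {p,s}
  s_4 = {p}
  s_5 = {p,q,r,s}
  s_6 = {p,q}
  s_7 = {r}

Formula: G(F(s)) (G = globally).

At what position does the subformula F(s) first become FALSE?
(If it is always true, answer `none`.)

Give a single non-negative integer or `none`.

s_0={p,q,r,s}: F(s)=True s=True
s_1={}: F(s)=True s=False
s_2={p}: F(s)=True s=False
s_3={p,s}: F(s)=True s=True
s_4={p}: F(s)=True s=False
s_5={p,q,r,s}: F(s)=True s=True
s_6={p,q}: F(s)=False s=False
s_7={r}: F(s)=False s=False
G(F(s)) holds globally = False
First violation at position 6.

Answer: 6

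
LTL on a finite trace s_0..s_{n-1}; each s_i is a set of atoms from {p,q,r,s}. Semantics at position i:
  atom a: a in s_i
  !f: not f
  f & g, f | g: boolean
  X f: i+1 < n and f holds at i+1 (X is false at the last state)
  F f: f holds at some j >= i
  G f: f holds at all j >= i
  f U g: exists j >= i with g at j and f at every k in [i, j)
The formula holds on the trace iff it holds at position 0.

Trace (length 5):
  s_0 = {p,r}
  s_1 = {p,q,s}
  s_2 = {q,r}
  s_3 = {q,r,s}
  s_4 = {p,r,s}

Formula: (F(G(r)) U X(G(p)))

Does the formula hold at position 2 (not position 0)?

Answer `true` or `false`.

Answer: true

Derivation:
s_0={p,r}: (F(G(r)) U X(G(p)))=True F(G(r))=True G(r)=False r=True X(G(p))=False G(p)=False p=True
s_1={p,q,s}: (F(G(r)) U X(G(p)))=True F(G(r))=True G(r)=False r=False X(G(p))=False G(p)=False p=True
s_2={q,r}: (F(G(r)) U X(G(p)))=True F(G(r))=True G(r)=True r=True X(G(p))=False G(p)=False p=False
s_3={q,r,s}: (F(G(r)) U X(G(p)))=True F(G(r))=True G(r)=True r=True X(G(p))=True G(p)=False p=False
s_4={p,r,s}: (F(G(r)) U X(G(p)))=False F(G(r))=True G(r)=True r=True X(G(p))=False G(p)=True p=True
Evaluating at position 2: result = True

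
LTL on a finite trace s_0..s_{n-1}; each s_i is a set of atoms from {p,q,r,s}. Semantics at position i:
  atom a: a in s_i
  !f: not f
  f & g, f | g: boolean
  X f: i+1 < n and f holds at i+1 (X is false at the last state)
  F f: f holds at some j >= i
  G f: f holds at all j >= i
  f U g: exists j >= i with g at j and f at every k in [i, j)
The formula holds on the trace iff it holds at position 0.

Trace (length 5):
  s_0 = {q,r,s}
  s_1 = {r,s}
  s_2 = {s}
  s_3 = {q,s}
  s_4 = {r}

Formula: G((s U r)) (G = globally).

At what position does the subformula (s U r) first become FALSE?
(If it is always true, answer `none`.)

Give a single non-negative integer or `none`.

s_0={q,r,s}: (s U r)=True s=True r=True
s_1={r,s}: (s U r)=True s=True r=True
s_2={s}: (s U r)=True s=True r=False
s_3={q,s}: (s U r)=True s=True r=False
s_4={r}: (s U r)=True s=False r=True
G((s U r)) holds globally = True
No violation — formula holds at every position.

Answer: none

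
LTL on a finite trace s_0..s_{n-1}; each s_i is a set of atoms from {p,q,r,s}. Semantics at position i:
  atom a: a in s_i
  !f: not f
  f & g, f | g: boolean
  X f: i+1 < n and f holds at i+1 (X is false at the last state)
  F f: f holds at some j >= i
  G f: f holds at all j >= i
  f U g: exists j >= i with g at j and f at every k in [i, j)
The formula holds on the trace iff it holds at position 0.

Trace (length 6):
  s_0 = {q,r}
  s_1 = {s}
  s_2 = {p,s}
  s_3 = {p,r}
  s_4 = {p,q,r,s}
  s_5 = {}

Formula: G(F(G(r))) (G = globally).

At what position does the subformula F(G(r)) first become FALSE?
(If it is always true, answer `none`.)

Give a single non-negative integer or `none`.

Answer: 0

Derivation:
s_0={q,r}: F(G(r))=False G(r)=False r=True
s_1={s}: F(G(r))=False G(r)=False r=False
s_2={p,s}: F(G(r))=False G(r)=False r=False
s_3={p,r}: F(G(r))=False G(r)=False r=True
s_4={p,q,r,s}: F(G(r))=False G(r)=False r=True
s_5={}: F(G(r))=False G(r)=False r=False
G(F(G(r))) holds globally = False
First violation at position 0.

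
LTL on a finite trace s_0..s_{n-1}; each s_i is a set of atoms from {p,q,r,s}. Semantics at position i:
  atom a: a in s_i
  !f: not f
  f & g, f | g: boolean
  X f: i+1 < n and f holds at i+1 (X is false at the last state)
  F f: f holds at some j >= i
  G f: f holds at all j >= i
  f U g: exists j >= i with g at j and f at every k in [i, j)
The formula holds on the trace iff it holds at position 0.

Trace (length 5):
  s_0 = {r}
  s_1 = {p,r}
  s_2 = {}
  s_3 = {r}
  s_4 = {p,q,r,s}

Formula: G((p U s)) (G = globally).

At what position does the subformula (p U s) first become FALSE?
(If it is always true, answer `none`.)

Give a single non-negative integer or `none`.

Answer: 0

Derivation:
s_0={r}: (p U s)=False p=False s=False
s_1={p,r}: (p U s)=False p=True s=False
s_2={}: (p U s)=False p=False s=False
s_3={r}: (p U s)=False p=False s=False
s_4={p,q,r,s}: (p U s)=True p=True s=True
G((p U s)) holds globally = False
First violation at position 0.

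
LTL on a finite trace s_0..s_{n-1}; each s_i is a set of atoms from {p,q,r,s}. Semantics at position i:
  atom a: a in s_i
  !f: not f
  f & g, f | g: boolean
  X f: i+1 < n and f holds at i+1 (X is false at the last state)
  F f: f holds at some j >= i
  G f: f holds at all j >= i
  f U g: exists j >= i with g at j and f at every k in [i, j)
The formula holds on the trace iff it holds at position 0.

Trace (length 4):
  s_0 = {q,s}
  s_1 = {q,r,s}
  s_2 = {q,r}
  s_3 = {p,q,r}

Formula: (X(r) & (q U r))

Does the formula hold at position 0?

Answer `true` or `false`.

Answer: true

Derivation:
s_0={q,s}: (X(r) & (q U r))=True X(r)=True r=False (q U r)=True q=True
s_1={q,r,s}: (X(r) & (q U r))=True X(r)=True r=True (q U r)=True q=True
s_2={q,r}: (X(r) & (q U r))=True X(r)=True r=True (q U r)=True q=True
s_3={p,q,r}: (X(r) & (q U r))=False X(r)=False r=True (q U r)=True q=True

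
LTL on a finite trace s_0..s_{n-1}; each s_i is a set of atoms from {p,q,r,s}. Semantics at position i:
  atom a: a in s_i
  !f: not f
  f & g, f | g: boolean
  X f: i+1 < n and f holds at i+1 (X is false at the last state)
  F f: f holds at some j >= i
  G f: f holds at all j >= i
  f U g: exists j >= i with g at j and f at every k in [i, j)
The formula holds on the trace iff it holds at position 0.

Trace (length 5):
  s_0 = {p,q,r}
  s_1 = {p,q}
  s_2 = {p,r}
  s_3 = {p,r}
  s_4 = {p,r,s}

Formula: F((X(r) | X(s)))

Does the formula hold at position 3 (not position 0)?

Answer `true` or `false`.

Answer: true

Derivation:
s_0={p,q,r}: F((X(r) | X(s)))=True (X(r) | X(s))=False X(r)=False r=True X(s)=False s=False
s_1={p,q}: F((X(r) | X(s)))=True (X(r) | X(s))=True X(r)=True r=False X(s)=False s=False
s_2={p,r}: F((X(r) | X(s)))=True (X(r) | X(s))=True X(r)=True r=True X(s)=False s=False
s_3={p,r}: F((X(r) | X(s)))=True (X(r) | X(s))=True X(r)=True r=True X(s)=True s=False
s_4={p,r,s}: F((X(r) | X(s)))=False (X(r) | X(s))=False X(r)=False r=True X(s)=False s=True
Evaluating at position 3: result = True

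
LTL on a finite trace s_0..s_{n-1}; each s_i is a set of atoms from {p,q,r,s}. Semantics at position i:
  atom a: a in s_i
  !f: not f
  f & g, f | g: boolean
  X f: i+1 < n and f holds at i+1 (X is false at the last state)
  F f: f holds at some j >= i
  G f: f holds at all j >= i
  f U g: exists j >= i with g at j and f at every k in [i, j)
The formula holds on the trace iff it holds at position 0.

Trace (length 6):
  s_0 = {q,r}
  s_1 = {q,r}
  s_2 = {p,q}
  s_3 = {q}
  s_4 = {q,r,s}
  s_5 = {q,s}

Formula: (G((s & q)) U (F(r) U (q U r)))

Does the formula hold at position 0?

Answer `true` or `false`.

Answer: true

Derivation:
s_0={q,r}: (G((s & q)) U (F(r) U (q U r)))=True G((s & q))=False (s & q)=False s=False q=True (F(r) U (q U r))=True F(r)=True r=True (q U r)=True
s_1={q,r}: (G((s & q)) U (F(r) U (q U r)))=True G((s & q))=False (s & q)=False s=False q=True (F(r) U (q U r))=True F(r)=True r=True (q U r)=True
s_2={p,q}: (G((s & q)) U (F(r) U (q U r)))=True G((s & q))=False (s & q)=False s=False q=True (F(r) U (q U r))=True F(r)=True r=False (q U r)=True
s_3={q}: (G((s & q)) U (F(r) U (q U r)))=True G((s & q))=False (s & q)=False s=False q=True (F(r) U (q U r))=True F(r)=True r=False (q U r)=True
s_4={q,r,s}: (G((s & q)) U (F(r) U (q U r)))=True G((s & q))=True (s & q)=True s=True q=True (F(r) U (q U r))=True F(r)=True r=True (q U r)=True
s_5={q,s}: (G((s & q)) U (F(r) U (q U r)))=False G((s & q))=True (s & q)=True s=True q=True (F(r) U (q U r))=False F(r)=False r=False (q U r)=False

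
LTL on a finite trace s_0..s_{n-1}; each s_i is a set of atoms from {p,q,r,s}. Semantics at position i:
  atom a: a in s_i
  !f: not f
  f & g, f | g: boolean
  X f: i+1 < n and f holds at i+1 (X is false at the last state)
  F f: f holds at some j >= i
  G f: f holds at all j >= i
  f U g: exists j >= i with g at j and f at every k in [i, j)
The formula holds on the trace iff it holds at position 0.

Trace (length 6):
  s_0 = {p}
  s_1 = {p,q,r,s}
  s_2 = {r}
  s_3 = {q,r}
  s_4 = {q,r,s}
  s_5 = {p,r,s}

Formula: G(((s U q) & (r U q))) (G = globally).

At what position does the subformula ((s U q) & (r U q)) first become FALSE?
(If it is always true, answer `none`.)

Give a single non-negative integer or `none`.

s_0={p}: ((s U q) & (r U q))=False (s U q)=False s=False q=False (r U q)=False r=False
s_1={p,q,r,s}: ((s U q) & (r U q))=True (s U q)=True s=True q=True (r U q)=True r=True
s_2={r}: ((s U q) & (r U q))=False (s U q)=False s=False q=False (r U q)=True r=True
s_3={q,r}: ((s U q) & (r U q))=True (s U q)=True s=False q=True (r U q)=True r=True
s_4={q,r,s}: ((s U q) & (r U q))=True (s U q)=True s=True q=True (r U q)=True r=True
s_5={p,r,s}: ((s U q) & (r U q))=False (s U q)=False s=True q=False (r U q)=False r=True
G(((s U q) & (r U q))) holds globally = False
First violation at position 0.

Answer: 0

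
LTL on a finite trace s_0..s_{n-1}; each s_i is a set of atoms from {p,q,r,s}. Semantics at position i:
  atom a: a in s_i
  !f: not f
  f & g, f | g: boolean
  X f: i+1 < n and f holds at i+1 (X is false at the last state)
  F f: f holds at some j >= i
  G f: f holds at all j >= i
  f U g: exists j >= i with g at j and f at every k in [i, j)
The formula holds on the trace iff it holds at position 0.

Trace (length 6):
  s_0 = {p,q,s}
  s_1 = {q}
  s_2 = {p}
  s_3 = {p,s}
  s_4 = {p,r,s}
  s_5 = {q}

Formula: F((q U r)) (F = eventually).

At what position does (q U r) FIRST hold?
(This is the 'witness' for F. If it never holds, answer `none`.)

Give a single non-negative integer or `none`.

Answer: 4

Derivation:
s_0={p,q,s}: (q U r)=False q=True r=False
s_1={q}: (q U r)=False q=True r=False
s_2={p}: (q U r)=False q=False r=False
s_3={p,s}: (q U r)=False q=False r=False
s_4={p,r,s}: (q U r)=True q=False r=True
s_5={q}: (q U r)=False q=True r=False
F((q U r)) holds; first witness at position 4.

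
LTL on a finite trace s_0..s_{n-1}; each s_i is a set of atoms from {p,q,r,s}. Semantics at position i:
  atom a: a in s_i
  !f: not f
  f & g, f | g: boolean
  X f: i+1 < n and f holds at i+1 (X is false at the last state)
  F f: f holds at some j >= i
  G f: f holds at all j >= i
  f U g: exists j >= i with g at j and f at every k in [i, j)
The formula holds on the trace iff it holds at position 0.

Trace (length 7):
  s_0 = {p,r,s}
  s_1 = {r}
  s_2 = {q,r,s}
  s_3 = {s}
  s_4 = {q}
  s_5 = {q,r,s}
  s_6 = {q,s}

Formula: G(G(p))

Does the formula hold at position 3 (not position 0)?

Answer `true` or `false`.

Answer: false

Derivation:
s_0={p,r,s}: G(G(p))=False G(p)=False p=True
s_1={r}: G(G(p))=False G(p)=False p=False
s_2={q,r,s}: G(G(p))=False G(p)=False p=False
s_3={s}: G(G(p))=False G(p)=False p=False
s_4={q}: G(G(p))=False G(p)=False p=False
s_5={q,r,s}: G(G(p))=False G(p)=False p=False
s_6={q,s}: G(G(p))=False G(p)=False p=False
Evaluating at position 3: result = False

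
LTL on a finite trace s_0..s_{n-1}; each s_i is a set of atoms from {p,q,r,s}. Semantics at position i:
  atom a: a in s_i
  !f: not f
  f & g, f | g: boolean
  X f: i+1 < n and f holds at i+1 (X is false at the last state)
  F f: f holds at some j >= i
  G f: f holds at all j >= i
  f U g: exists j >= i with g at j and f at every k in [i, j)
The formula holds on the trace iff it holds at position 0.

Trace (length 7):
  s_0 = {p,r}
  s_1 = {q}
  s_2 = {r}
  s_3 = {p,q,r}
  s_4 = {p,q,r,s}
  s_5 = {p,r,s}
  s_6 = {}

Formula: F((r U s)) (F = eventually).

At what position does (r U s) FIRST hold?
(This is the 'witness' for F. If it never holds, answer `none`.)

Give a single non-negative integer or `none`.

Answer: 2

Derivation:
s_0={p,r}: (r U s)=False r=True s=False
s_1={q}: (r U s)=False r=False s=False
s_2={r}: (r U s)=True r=True s=False
s_3={p,q,r}: (r U s)=True r=True s=False
s_4={p,q,r,s}: (r U s)=True r=True s=True
s_5={p,r,s}: (r U s)=True r=True s=True
s_6={}: (r U s)=False r=False s=False
F((r U s)) holds; first witness at position 2.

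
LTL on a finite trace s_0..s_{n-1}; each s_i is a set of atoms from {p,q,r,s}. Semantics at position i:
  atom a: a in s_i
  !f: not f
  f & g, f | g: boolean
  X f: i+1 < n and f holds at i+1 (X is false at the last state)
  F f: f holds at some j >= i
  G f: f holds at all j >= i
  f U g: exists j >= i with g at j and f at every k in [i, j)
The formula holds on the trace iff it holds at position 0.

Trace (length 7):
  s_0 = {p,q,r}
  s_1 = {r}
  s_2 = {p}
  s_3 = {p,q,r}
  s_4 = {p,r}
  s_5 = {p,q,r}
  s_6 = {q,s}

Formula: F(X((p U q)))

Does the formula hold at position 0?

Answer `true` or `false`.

s_0={p,q,r}: F(X((p U q)))=True X((p U q))=False (p U q)=True p=True q=True
s_1={r}: F(X((p U q)))=True X((p U q))=True (p U q)=False p=False q=False
s_2={p}: F(X((p U q)))=True X((p U q))=True (p U q)=True p=True q=False
s_3={p,q,r}: F(X((p U q)))=True X((p U q))=True (p U q)=True p=True q=True
s_4={p,r}: F(X((p U q)))=True X((p U q))=True (p U q)=True p=True q=False
s_5={p,q,r}: F(X((p U q)))=True X((p U q))=True (p U q)=True p=True q=True
s_6={q,s}: F(X((p U q)))=False X((p U q))=False (p U q)=True p=False q=True

Answer: true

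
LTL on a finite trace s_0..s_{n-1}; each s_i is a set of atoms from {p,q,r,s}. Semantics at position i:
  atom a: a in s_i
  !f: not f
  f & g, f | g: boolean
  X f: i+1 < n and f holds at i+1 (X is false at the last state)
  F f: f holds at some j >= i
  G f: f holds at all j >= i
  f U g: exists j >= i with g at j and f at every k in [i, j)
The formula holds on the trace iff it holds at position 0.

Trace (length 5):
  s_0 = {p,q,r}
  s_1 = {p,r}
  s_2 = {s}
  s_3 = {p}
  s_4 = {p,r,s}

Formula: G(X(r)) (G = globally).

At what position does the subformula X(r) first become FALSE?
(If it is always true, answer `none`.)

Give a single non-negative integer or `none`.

s_0={p,q,r}: X(r)=True r=True
s_1={p,r}: X(r)=False r=True
s_2={s}: X(r)=False r=False
s_3={p}: X(r)=True r=False
s_4={p,r,s}: X(r)=False r=True
G(X(r)) holds globally = False
First violation at position 1.

Answer: 1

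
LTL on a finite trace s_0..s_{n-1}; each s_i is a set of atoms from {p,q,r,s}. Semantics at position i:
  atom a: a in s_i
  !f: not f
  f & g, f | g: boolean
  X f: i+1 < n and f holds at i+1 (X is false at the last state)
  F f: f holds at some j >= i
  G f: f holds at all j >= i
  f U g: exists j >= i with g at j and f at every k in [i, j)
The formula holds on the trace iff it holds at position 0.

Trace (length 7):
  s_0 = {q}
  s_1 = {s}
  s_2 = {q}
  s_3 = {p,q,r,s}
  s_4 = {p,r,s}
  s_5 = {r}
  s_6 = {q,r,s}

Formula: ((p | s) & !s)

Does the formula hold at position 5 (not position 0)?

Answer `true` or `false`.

s_0={q}: ((p | s) & !s)=False (p | s)=False p=False s=False !s=True
s_1={s}: ((p | s) & !s)=False (p | s)=True p=False s=True !s=False
s_2={q}: ((p | s) & !s)=False (p | s)=False p=False s=False !s=True
s_3={p,q,r,s}: ((p | s) & !s)=False (p | s)=True p=True s=True !s=False
s_4={p,r,s}: ((p | s) & !s)=False (p | s)=True p=True s=True !s=False
s_5={r}: ((p | s) & !s)=False (p | s)=False p=False s=False !s=True
s_6={q,r,s}: ((p | s) & !s)=False (p | s)=True p=False s=True !s=False
Evaluating at position 5: result = False

Answer: false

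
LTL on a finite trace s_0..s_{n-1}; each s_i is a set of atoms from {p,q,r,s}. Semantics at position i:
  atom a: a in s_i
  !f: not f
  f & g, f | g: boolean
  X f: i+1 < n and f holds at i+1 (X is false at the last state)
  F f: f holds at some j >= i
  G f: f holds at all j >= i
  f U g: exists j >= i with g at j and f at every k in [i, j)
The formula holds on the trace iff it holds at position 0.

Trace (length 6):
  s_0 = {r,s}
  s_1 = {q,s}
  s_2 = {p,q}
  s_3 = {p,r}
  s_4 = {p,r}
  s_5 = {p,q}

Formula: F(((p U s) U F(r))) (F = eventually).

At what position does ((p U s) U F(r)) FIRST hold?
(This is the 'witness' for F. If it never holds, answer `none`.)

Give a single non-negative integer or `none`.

s_0={r,s}: ((p U s) U F(r))=True (p U s)=True p=False s=True F(r)=True r=True
s_1={q,s}: ((p U s) U F(r))=True (p U s)=True p=False s=True F(r)=True r=False
s_2={p,q}: ((p U s) U F(r))=True (p U s)=False p=True s=False F(r)=True r=False
s_3={p,r}: ((p U s) U F(r))=True (p U s)=False p=True s=False F(r)=True r=True
s_4={p,r}: ((p U s) U F(r))=True (p U s)=False p=True s=False F(r)=True r=True
s_5={p,q}: ((p U s) U F(r))=False (p U s)=False p=True s=False F(r)=False r=False
F(((p U s) U F(r))) holds; first witness at position 0.

Answer: 0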